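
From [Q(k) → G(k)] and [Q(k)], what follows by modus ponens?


Modus ponens: from (P → Q) and P, infer Q.
P = 'Q(k)' is asserted, and P → Q holds, so Q follows.

G(k).


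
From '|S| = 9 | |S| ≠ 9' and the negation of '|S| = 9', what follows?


Disjunctive syllogism: from (P ∨ Q) and ¬P, infer Q.
One disjunct, '|S| = 9', is ruled out; the other must hold.

|S| ≠ 9


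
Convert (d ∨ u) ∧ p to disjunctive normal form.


Step 1: Distribute ∧ over ∨: (d ∨ u) ∧ p = (d ∧ p) ∨ (u ∧ p).

(d ∧ p) ∨ (u ∧ p)


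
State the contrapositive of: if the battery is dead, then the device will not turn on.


The contrapositive of (P → Q) is (¬Q → ¬P); it is logically equivalent to the original.
Here P = 'the battery is dead' and Q = 'the device will not turn on'.

If not (the device will not turn on), then not (the battery is dead).


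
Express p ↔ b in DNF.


Step 1: p ↔ b is true exactly when both agree: (p ∧ b) ∨ (¬p ∧ ¬b).

(p ∧ b) ∨ ((¬p) ∧ (¬b))


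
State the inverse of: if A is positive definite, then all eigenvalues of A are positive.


The inverse of (P → Q) is (¬P → ¬Q). It is equivalent to the converse, not to the original.
Here P = 'A is positive definite' and Q = 'all eigenvalues of A are positive'.

If not (A is positive definite), then not (all eigenvalues of A are positive).


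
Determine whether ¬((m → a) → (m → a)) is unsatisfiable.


Truth table over {a, m}:
a | m | φ
---------
F | F | F
T | F | F
F | T | F
T | T | F
Every row is false.

Yes, it is a contradiction.


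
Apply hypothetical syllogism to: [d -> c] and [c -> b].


Hypothetical syllogism: from (P → Q) and (Q → R), infer (P → R).
Chain the two implications through the shared middle term 'c'.

d -> b


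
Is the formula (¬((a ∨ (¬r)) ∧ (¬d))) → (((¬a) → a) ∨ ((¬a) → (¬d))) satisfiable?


Search for a satisfying assignment over {a, d, r}.
Try a=F, d=F, r=F: the formula evaluates to T.
A satisfying assignment exists.

Satisfiable.


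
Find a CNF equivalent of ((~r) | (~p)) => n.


Step 1: Rewrite as ¬((¬r) ∨ (¬p)) ∨ n = (¬(¬r) ∧ ¬(¬p)) ∨ n.
Step 2: Distribute ∨ over ∧.
Step 3: Eliminate any double negations (¬¬X = X).

(r | n) & (p | n)


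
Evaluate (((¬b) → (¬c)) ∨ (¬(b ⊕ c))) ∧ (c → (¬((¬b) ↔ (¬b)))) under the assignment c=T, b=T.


Substitute c=T, b=T:
… (earlier sub-steps elided)
(¬b) → (¬c) = F → F = T
b ⊕ c = T ⊕ T = F
¬(b ⊕ c) = T
((¬b) → (¬c)) ∨ (¬(b ⊕ c)) = T ∨ T = T
¬b = F
¬b = F
(¬b) ↔ (¬b) = F ↔ F = T
¬((¬b) ↔ (¬b)) = F
c → (¬((¬b) ↔ (¬b))) = T → F = F
(((¬b) → (¬c)) ∨ (¬(b ⊕ c))) ∧ (c → (¬((¬b) ↔ (¬b)))) = T ∧ F = F

F


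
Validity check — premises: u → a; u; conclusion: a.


This matches the form of modus ponens: the conclusion follows in every model of the premises.

Valid.


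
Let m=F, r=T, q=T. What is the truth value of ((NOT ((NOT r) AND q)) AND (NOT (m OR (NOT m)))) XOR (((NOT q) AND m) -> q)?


Substitute m=F, r=T, q=T:
… (earlier sub-steps elided)
(NOT r) AND q = F AND T = F
NOT ((NOT r) AND q) = T
NOT m = T
m OR (NOT m) = F OR T = T
NOT (m OR (NOT m)) = F
(NOT ((NOT r) AND q)) AND (NOT (m OR (NOT m))) = T AND F = F
NOT q = F
(NOT q) AND m = F AND F = F
((NOT q) AND m) -> q = F -> T = T
((NOT ((NOT r) AND q)) AND (NOT (m OR (NOT m)))) XOR (((NOT q) AND m) -> q) = F XOR T = T

T


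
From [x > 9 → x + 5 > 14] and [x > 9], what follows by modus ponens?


Modus ponens: from (P → Q) and P, infer Q.
P = 'x > 9' is asserted, and P → Q holds, so Q follows.

x + 5 > 14.


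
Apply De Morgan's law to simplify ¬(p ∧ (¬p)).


De Morgan: the negation of a conjunction is the disjunction of the negations.
Distribute ¬ across ∧, flipping it to ∨, and negate each literal.

(¬p) ∨ p


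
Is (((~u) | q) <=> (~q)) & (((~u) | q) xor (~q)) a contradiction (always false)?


Truth table over {q, u}:
q | u | φ
---------
False | False | False
True | False | False
False | True | False
True | True | False
Every row is false.

Yes, it is a contradiction.


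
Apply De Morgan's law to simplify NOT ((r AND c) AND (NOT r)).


De Morgan: the negation of a conjunction is the disjunction of the negations.
Distribute NOT across AND, flipping it to OR, and negate each literal.

((NOT r) OR (NOT c)) OR r


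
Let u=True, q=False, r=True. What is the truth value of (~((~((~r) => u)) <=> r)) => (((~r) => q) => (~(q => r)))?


Substitute u=True, q=False, r=True:
… (earlier sub-steps elided)
(~r) => u = False => True = True
~((~r) => u) = False
(~((~r) => u)) <=> r = False <=> True = False
~((~((~r) => u)) <=> r) = True
~r = False
(~r) => q = False => False = True
q => r = False => True = True
~(q => r) = False
((~r) => q) => (~(q => r)) = True => False = False
(~((~((~r) => u)) <=> r)) => (((~r) => q) => (~(q => r))) = True => False = False

False


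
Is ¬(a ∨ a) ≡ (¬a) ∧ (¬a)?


Compare truth tables:
a | φ | ψ
---------
F | T | T
T | F | F
The columns φ and ψ agree on every row.

Yes, they are logically equivalent.


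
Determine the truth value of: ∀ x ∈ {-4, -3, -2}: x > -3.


Evaluate the predicate on each element: -4:F, -3:F, -2:T.
Counterexample x = -4 fails the predicate.

F


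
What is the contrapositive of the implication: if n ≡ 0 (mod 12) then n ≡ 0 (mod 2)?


The contrapositive of (P → Q) is (¬Q → ¬P); it is logically equivalent to the original.
Here P = 'n ≡ 0 (mod 12)' and Q = 'n ≡ 0 (mod 2)'.

If not (n ≡ 0 (mod 2)), then not (n ≡ 0 (mod 12)).


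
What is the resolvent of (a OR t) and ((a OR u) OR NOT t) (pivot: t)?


The clauses contain complementary literals t and NOTt.
Resolution eliminates this pair and disjoins the remaining literals (merging duplicates).

(a OR u)


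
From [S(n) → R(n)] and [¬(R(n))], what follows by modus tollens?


Modus tollens: from (P → Q) and ¬Q, infer ¬P.
Q = 'R(n)' is denied; since P → Q, P must also fail.

Not (S(n)).


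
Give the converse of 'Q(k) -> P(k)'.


The converse of (P → Q) is (Q → P). It is not in general equivalent to the original.
Here P = 'Q(k)' and Q = 'P(k)'.

If P(k), then Q(k).


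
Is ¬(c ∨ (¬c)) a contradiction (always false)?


Truth table over {c}:
c | φ
-----
F | F
T | F
Every row is false.

Yes, it is a contradiction.


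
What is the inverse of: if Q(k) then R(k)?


The inverse of (P → Q) is (¬P → ¬Q). It is equivalent to the converse, not to the original.
Here P = 'Q(k)' and Q = 'R(k)'.

If not (Q(k)), then not (R(k)).


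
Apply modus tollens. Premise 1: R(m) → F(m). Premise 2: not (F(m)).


Modus tollens: from (P → Q) and ¬Q, infer ¬P.
Q = 'F(m)' is denied; since P → Q, P must also fail.

Not (R(m)).


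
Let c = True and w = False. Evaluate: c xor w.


Exclusive or is true when exactly one operand is true.
Substitute: c=True, w=False.
True xor False evaluates to True.

True


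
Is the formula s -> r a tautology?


Build the truth table over {r, s}:
r | s | φ
---------
F | F | T
T | F | T
F | T | F
T | T | T
Counterexample at row 3: with r=F, s=T, the formula is F.

No, it is not a tautology.


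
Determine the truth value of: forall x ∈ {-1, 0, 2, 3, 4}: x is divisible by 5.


Evaluate the predicate on each element: -1:False, 0:True, 2:False, 3:False, 4:False.
Counterexample x = -1 fails the predicate.

False


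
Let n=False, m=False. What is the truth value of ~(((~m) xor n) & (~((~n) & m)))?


Substitute n=False, m=False:
~m = True
(~m) xor n = True xor False = True
~n = True
(~n) & m = True & False = False
~((~n) & m) = True
((~m) xor n) & (~((~n) & m)) = True & True = True
~(((~m) xor n) & (~((~n) & m))) = False

False


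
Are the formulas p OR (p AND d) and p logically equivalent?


Compare truth tables:
d | p | φ | ψ
-------------
F | F | F | F
T | F | F | F
F | T | T | T
T | T | T | T
The columns φ and ψ agree on every row.

Yes, they are logically equivalent.


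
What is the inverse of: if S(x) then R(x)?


The inverse of (P → Q) is (¬P → ¬Q). It is equivalent to the converse, not to the original.
Here P = 'S(x)' and Q = 'R(x)'.

If not (S(x)), then not (R(x)).


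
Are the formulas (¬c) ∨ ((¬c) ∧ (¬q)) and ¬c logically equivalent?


Compare truth tables:
c | q | φ | ψ
-------------
F | F | T | T
T | F | F | F
F | T | T | T
T | T | F | F
The columns φ and ψ agree on every row.

Yes, they are logically equivalent.


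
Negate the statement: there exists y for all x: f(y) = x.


Negation flips each quantifier (∀↔∃) and negates the inner predicate.
¬(there exists y for all x: φ) = for all y there exists x: ¬φ.

for all y there exists x: NOT(f(y) = x)


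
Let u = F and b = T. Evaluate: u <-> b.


Biconditional is true when both operands have the same truth value.
Substitute: u=F, b=T.
F <-> T evaluates to F.

F


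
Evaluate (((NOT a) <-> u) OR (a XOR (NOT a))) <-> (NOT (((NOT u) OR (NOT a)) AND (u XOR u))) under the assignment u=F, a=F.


Substitute u=F, a=F:
… (earlier sub-steps elided)
NOT a = T
a XOR (NOT a) = F XOR T = T
((NOT a) <-> u) OR (a XOR (NOT a)) = F OR T = T
NOT u = T
NOT a = T
(NOT u) OR (NOT a) = T OR T = T
u XOR u = F XOR F = F
((NOT u) OR (NOT a)) AND (u XOR u) = T AND F = F
NOT (((NOT u) OR (NOT a)) AND (u XOR u)) = T
(((NOT a) <-> u) OR (a XOR (NOT a))) <-> (NOT (((NOT u) OR (NOT a)) AND (u XOR u))) = T <-> T = T

T


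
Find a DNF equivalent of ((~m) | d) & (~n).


Step 1: Distribute ∧ over ∨: ((¬m) ∨ d) ∧ (¬n) = ((¬m) ∧ (¬n)) ∨ (d ∧ (¬n)).

((~m) & (~n)) | (d & (~n))


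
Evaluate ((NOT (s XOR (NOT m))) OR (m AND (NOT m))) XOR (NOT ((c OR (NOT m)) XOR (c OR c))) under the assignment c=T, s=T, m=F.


Substitute c=T, s=T, m=F:
… (earlier sub-steps elided)
NOT (s XOR (NOT m)) = T
NOT m = T
m AND (NOT m) = F AND T = F
(NOT (s XOR (NOT m))) OR (m AND (NOT m)) = T OR F = T
NOT m = T
c OR (NOT m) = T OR T = T
c OR c = T OR T = T
(c OR (NOT m)) XOR (c OR c) = T XOR T = F
NOT ((c OR (NOT m)) XOR (c OR c)) = T
((NOT (s XOR (NOT m))) OR (m AND (NOT m))) XOR (NOT ((c OR (NOT m)) XOR (c OR c))) = T XOR T = F

F


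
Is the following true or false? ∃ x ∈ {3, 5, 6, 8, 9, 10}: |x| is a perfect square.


Evaluate the predicate on each element: 3:F, 5:F, 6:F, 8:F, 9:T, 10:F.
Witness x = 9 satisfies the predicate.

T


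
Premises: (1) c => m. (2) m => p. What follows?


Hypothetical syllogism: from (P → Q) and (Q → R), infer (P → R).
Chain the two implications through the shared middle term 'm'.

c => p


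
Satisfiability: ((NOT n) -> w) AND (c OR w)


Search for a satisfying assignment over {c, n, w}.
Try c=T, n=T, w=F: the formula evaluates to T.
A satisfying assignment exists.

Satisfiable.


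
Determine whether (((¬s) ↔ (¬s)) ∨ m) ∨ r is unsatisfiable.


Truth table over {m, r, s}:
m | r | s | φ
-------------
F | F | F | T
T | F | F | T
F | T | F | T
T | T | F | T
F | F | T | T
T | F | T | T
F | T | T | T
T | T | T | T
Satisfying assignment at row 1: m=F, r=F, s=F gives T.

No, it is not a contradiction.


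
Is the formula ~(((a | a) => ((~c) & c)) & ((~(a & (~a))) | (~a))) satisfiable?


Search for a satisfying assignment over {a, c}.
Try a=True, c=False: the formula evaluates to True.
A satisfying assignment exists.

Satisfiable.


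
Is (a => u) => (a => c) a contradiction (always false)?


Truth table over {a, c, u}:
a | c | u | φ
-------------
False | False | False | True
True | False | False | True
False | True | False | True
True | True | False | True
False | False | True | True
True | False | True | False
False | True | True | True
True | True | True | True
Satisfying assignment at row 1: a=False, c=False, u=False gives True.

No, it is not a contradiction.


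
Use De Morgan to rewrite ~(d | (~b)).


De Morgan: the negation of a disjunction is the conjunction of the negations.
Distribute ~ across |, flipping it to &, and negate each literal.

(~d) & b


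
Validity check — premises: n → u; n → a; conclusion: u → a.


This is (no valid rule). There exist truth assignments where the premises are all true but the conclusion is false.

Invalid.


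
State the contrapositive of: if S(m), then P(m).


The contrapositive of (P → Q) is (¬Q → ¬P); it is logically equivalent to the original.
Here P = 'S(m)' and Q = 'P(m)'.

If not (P(m)), then not (S(m)).


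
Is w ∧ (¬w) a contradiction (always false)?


Truth table over {w}:
w | φ
-----
F | F
T | F
Every row is false.

Yes, it is a contradiction.


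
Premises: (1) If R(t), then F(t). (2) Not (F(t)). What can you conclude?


Modus tollens: from (P → Q) and ¬Q, infer ¬P.
Q = 'F(t)' is denied; since P → Q, P must also fail.

Not (R(t)).


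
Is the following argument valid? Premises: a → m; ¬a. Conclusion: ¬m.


This is denying the antecedent (fallacy). There exist truth assignments where the premises are all true but the conclusion is false.

Invalid.


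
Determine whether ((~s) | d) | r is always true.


Build the truth table over {d, r, s}:
d | r | s | φ
-------------
False | False | False | True
True | False | False | True
False | True | False | True
True | True | False | True
False | False | True | False
True | False | True | True
False | True | True | True
True | True | True | True
Counterexample at row 5: with d=False, r=False, s=True, the formula is False.

No, it is not a tautology.


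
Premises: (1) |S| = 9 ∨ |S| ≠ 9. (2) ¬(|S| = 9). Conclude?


Disjunctive syllogism: from (P ∨ Q) and ¬P, infer Q.
One disjunct, '|S| = 9', is ruled out; the other must hold.

|S| ≠ 9


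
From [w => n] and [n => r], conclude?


Hypothetical syllogism: from (P → Q) and (Q → R), infer (P → R).
Chain the two implications through the shared middle term 'n'.

w => r


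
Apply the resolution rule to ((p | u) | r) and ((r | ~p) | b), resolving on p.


The clauses contain complementary literals p and ~p.
Resolution eliminates this pair and disjoins the remaining literals (merging duplicates).

((r | u) | b)


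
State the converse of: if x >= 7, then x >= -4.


The converse of (P → Q) is (Q → P). It is not in general equivalent to the original.
Here P = 'x >= 7' and Q = 'x >= -4'.

If x >= -4, then x >= 7.


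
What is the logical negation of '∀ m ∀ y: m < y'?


Negation flips each quantifier (∀↔∃) and negates the inner predicate.
¬(∀ m ∀ y: φ) = ∃ m ∃ y: ¬φ.

∃ m ∃ y: ¬(m < y)


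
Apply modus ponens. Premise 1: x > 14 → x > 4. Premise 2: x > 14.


Modus ponens: from (P → Q) and P, infer Q.
P = 'x > 14' is asserted, and P → Q holds, so Q follows.

x > 4.


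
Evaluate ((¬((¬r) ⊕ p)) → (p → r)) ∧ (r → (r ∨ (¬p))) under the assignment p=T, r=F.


Substitute p=T, r=F:
¬r = T
(¬r) ⊕ p = T ⊕ T = F
¬((¬r) ⊕ p) = T
p → r = T → F = F
(¬((¬r) ⊕ p)) → (p → r) = T → F = F
¬p = F
r ∨ (¬p) = F ∨ F = F
r → (r ∨ (¬p)) = F → F = T
((¬((¬r) ⊕ p)) → (p → r)) ∧ (r → (r ∨ (¬p))) = F ∧ T = F

F


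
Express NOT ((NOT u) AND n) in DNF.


Step 1: Apply De Morgan: ¬((¬u) ∧ n) = ¬(¬u) ∨ ¬n.
Step 2: Eliminate any double negations (¬¬X = X).

u OR (NOT n)


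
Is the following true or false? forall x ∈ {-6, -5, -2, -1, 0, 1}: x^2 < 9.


Evaluate the predicate on each element: -6:False, -5:False, -2:True, -1:True, 0:True, 1:True.
Counterexample x = -6 fails the predicate.

False


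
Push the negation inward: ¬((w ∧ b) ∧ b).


De Morgan: the negation of a conjunction is the disjunction of the negations.
Distribute ¬ across ∧, flipping it to ∨, and negate each literal.

((¬w) ∨ (¬b)) ∨ (¬b)


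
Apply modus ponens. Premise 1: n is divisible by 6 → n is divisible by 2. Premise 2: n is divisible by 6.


Modus ponens: from (P → Q) and P, infer Q.
P = 'n is divisible by 6' is asserted, and P → Q holds, so Q follows.

n is divisible by 2.


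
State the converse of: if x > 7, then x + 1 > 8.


The converse of (P → Q) is (Q → P). It is not in general equivalent to the original.
Here P = 'x > 7' and Q = 'x + 1 > 8'.

If x + 1 > 8, then x > 7.


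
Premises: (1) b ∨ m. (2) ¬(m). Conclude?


Disjunctive syllogism: from (P ∨ Q) and ¬P, infer Q.
One disjunct, 'm', is ruled out; the other must hold.

b


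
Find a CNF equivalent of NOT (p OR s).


Step 1: Apply De Morgan: ¬(p ∨ s) = ¬p ∧ ¬s.

(NOT p) AND (NOT s)


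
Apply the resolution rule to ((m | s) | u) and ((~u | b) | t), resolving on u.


The clauses contain complementary literals u and ~u.
Resolution eliminates this pair and disjoins the remaining literals (merging duplicates).

(((s | m) | t) | b)


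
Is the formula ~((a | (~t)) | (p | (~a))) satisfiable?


Check all 8 assignments over {a, p, t}:
a | p | t | φ
-------------
False | False | False | False
True | False | False | False
False | True | False | False
True | True | False | False
False | False | True | False
True | False | True | False
False | True | True | False
True | True | True | False
No assignment makes the formula true.

Unsatisfiable.


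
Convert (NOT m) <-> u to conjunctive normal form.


Step 1: Rewrite (¬m) ↔ u as ((¬m) → u) ∧ (u → (¬m)).
Step 2: Rewrite each implication as a disjunction.
Step 3: Eliminate any double negations (¬¬X = X).

(m OR u) AND ((NOT u) OR (NOT m))


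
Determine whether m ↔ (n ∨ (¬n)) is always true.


Build the truth table over {m, n}:
m | n | φ
---------
F | F | F
T | F | T
F | T | F
T | T | T
Counterexample at row 1: with m=F, n=F, the formula is F.

No, it is not a tautology.


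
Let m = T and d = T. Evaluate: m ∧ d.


Conjunction is true only when both operands are true.
Substitute: m=T, d=T.
T ∧ T evaluates to T.

T


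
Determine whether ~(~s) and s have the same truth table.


Compare truth tables:
s | φ | ψ
---------
False | False | False
True | True | True
The columns φ and ψ agree on every row.

Yes, they are logically equivalent.


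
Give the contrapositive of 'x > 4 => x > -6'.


The contrapositive of (P → Q) is (¬Q → ¬P); it is logically equivalent to the original.
Here P = 'x > 4' and Q = 'x > -6'.

If not (x > -6), then not (x > 4).


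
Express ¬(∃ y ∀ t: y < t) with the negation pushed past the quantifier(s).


Negation flips each quantifier (∀↔∃) and negates the inner predicate.
¬(∃ y ∀ t: φ) = ∀ y ∃ t: ¬φ.

∀ y ∃ t: ¬(y < t)


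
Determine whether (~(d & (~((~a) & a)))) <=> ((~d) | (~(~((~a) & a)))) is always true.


Build the truth table over {a, d}:
a | d | φ
---------
False | False | True
True | False | True
False | True | True
True | True | True
Every row evaluates to true.

Yes, it is a tautology.


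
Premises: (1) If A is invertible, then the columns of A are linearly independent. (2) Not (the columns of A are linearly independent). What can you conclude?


Modus tollens: from (P → Q) and ¬Q, infer ¬P.
Q = 'the columns of A are linearly independent' is denied; since P → Q, P must also fail.

Not (A is invertible).


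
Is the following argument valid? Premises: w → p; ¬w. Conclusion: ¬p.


This is denying the antecedent (fallacy). There exist truth assignments where the premises are all true but the conclusion is false.

Invalid.


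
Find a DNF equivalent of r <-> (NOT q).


Step 1: r ↔ (¬q) is true exactly when both agree: (r ∧ (¬q)) ∨ (¬r ∧ ¬(¬q)).
Step 2: Eliminate any double negations (¬¬X = X).

(r AND (NOT q)) OR ((NOT r) AND q)


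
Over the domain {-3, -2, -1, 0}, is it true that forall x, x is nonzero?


Evaluate the predicate on each element: -3:True, -2:True, -1:True, 0:False.
Counterexample x = 0 fails the predicate.

False


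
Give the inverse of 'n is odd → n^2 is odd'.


The inverse of (P → Q) is (¬P → ¬Q). It is equivalent to the converse, not to the original.
Here P = 'n is odd' and Q = 'n^2 is odd'.

If not (n is odd), then not (n^2 is odd).


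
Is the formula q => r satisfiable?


Search for a satisfying assignment over {q, r}.
Try q=False, r=False: the formula evaluates to True.
A satisfying assignment exists.

Satisfiable.


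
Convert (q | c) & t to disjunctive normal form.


Step 1: Distribute ∧ over ∨: (q ∨ c) ∧ t = (q ∧ t) ∨ (c ∧ t).

(q & t) | (c & t)


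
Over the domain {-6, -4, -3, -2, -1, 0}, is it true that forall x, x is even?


Evaluate the predicate on each element: -6:True, -4:True, -3:False, -2:True, -1:False, 0:True.
Counterexample x = -3 fails the predicate.

False


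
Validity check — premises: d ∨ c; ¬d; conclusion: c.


This matches the form of disjunctive syllogism: the conclusion follows in every model of the premises.

Valid.


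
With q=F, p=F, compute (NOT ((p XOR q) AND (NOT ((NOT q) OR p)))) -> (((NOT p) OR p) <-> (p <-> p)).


Substitute q=F, p=F:
… (earlier sub-steps elided)
NOT q = T
(NOT q) OR p = T OR F = T
NOT ((NOT q) OR p) = F
(p XOR q) AND (NOT ((NOT q) OR p)) = F AND F = F
NOT ((p XOR q) AND (NOT ((NOT q) OR p))) = T
NOT p = T
(NOT p) OR p = T OR F = T
p <-> p = F <-> F = T
((NOT p) OR p) <-> (p <-> p) = T <-> T = T
(NOT ((p XOR q) AND (NOT ((NOT q) OR p)))) -> (((NOT p) OR p) <-> (p <-> p)) = T -> T = T

T


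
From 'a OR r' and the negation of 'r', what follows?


Disjunctive syllogism: from (P ∨ Q) and ¬P, infer Q.
One disjunct, 'r', is ruled out; the other must hold.

a


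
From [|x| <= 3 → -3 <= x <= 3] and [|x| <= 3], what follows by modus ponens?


Modus ponens: from (P → Q) and P, infer Q.
P = '|x| <= 3' is asserted, and P → Q holds, so Q follows.

-3 <= x <= 3.


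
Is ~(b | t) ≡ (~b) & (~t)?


Compare truth tables:
b | t | φ | ψ
-------------
False | False | True | True
True | False | False | False
False | True | False | False
True | True | False | False
The columns φ and ψ agree on every row.

Yes, they are logically equivalent.


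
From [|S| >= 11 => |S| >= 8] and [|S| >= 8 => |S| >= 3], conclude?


Hypothetical syllogism: from (P → Q) and (Q → R), infer (P → R).
Chain the two implications through the shared middle term '|S| >= 8'.

|S| >= 11 => |S| >= 3


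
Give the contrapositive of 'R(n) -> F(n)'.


The contrapositive of (P → Q) is (¬Q → ¬P); it is logically equivalent to the original.
Here P = 'R(n)' and Q = 'F(n)'.

If not (F(n)), then not (R(n)).


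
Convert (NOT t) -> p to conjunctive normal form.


Step 1: Rewrite (¬t) → p as ¬(¬t) ∨ p.
Step 2: Eliminate any double negations (¬¬X = X).

t OR p


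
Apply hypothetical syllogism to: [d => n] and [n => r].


Hypothetical syllogism: from (P → Q) and (Q → R), infer (P → R).
Chain the two implications through the shared middle term 'n'.

d => r


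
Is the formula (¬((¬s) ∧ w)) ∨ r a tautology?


Build the truth table over {r, s, w}:
r | s | w | φ
-------------
F | F | F | T
T | F | F | T
F | T | F | T
T | T | F | T
F | F | T | F
T | F | T | T
F | T | T | T
T | T | T | T
Counterexample at row 5: with r=F, s=F, w=T, the formula is F.

No, it is not a tautology.


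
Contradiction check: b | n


Truth table over {b, n}:
b | n | φ
---------
False | False | False
True | False | True
False | True | True
True | True | True
Satisfying assignment at row 2: b=True, n=False gives True.

No, it is not a contradiction.


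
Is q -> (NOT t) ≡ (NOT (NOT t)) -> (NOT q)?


Compare truth tables:
q | t | φ | ψ
-------------
F | F | T | T
T | F | T | T
F | T | T | T
T | T | F | F
The columns φ and ψ agree on every row.

Yes, they are logically equivalent.


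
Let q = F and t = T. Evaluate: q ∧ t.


Conjunction is true only when both operands are true.
Substitute: q=F, t=T.
F ∧ T evaluates to F.

F


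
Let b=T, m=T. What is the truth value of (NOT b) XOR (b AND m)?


Substitute b=T, m=T:
NOT b = F
b AND m = T AND T = T
(NOT b) XOR (b AND m) = F XOR T = T

T


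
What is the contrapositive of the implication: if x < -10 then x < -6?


The contrapositive of (P → Q) is (¬Q → ¬P); it is logically equivalent to the original.
Here P = 'x < -10' and Q = 'x < -6'.

If not (x < -6), then not (x < -10).


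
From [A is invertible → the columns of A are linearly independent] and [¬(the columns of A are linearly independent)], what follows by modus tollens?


Modus tollens: from (P → Q) and ¬Q, infer ¬P.
Q = 'the columns of A are linearly independent' is denied; since P → Q, P must also fail.

Not (A is invertible).


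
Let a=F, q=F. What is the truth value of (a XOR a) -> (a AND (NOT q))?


Substitute a=F, q=F:
a XOR a = F XOR F = F
NOT q = T
a AND (NOT q) = F AND T = F
(a XOR a) -> (a AND (NOT q)) = F -> F = T

T


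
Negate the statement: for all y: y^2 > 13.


¬(for all x: φ) = there exists x: ¬φ, and ¬(there exists x: φ) = for all x: ¬φ.
Apply to the universal statement.

there exists y: NOT(y^2 > 13)


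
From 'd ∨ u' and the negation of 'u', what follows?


Disjunctive syllogism: from (P ∨ Q) and ¬P, infer Q.
One disjunct, 'u', is ruled out; the other must hold.

d


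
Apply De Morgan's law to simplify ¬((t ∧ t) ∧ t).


De Morgan: the negation of a conjunction is the disjunction of the negations.
Distribute ¬ across ∧, flipping it to ∨, and negate each literal.

((¬t) ∨ (¬t)) ∨ (¬t)


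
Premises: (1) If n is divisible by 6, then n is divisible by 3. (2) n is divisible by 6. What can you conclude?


Modus ponens: from (P → Q) and P, infer Q.
P = 'n is divisible by 6' is asserted, and P → Q holds, so Q follows.

n is divisible by 3.


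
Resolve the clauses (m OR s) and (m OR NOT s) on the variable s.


The clauses contain complementary literals s and NOTs.
Resolution eliminates this pair and disjoins the remaining literals (merging duplicates).

m


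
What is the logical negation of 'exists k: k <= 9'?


¬(forall x: φ) = exists x: ¬φ, and ¬(exists x: φ) = forall x: ¬φ.
Apply to the existential statement.

forall k: ~(k <= 9)


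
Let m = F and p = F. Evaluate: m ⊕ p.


Exclusive or is true when exactly one operand is true.
Substitute: m=F, p=F.
F ⊕ F evaluates to F.

F


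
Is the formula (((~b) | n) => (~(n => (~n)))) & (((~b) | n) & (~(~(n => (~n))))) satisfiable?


Check all 4 assignments over {b, n}:
b | n | φ
---------
False | False | False
True | False | False
False | True | False
True | True | False
No assignment makes the formula true.

Unsatisfiable.


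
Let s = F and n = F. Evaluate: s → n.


Implication is false only when antecedent is true and consequent is false.
Substitute: s=F, n=F.
F → F evaluates to T.

T


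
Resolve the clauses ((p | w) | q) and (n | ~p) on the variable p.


The clauses contain complementary literals p and ~p.
Resolution eliminates this pair and disjoins the remaining literals (merging duplicates).

((q | w) | n)


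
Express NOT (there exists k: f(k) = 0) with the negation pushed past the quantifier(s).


¬(for all x: φ) = there exists x: ¬φ, and ¬(there exists x: φ) = for all x: ¬φ.
Apply to the existential statement.

for all k: NOT(f(k) = 0)


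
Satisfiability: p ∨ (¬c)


Search for a satisfying assignment over {c, p}.
Try c=F, p=F: the formula evaluates to T.
A satisfying assignment exists.

Satisfiable.


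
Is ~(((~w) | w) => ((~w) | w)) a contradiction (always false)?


Truth table over {w}:
w | φ
-----
False | False
True | False
Every row is false.

Yes, it is a contradiction.


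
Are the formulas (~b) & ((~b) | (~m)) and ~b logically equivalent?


Compare truth tables:
b | m | φ | ψ
-------------
False | False | True | True
True | False | False | False
False | True | True | True
True | True | False | False
The columns φ and ψ agree on every row.

Yes, they are logically equivalent.


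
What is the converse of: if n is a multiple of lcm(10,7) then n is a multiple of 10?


The converse of (P → Q) is (Q → P). It is not in general equivalent to the original.
Here P = 'n is a multiple of lcm(10,7)' and Q = 'n is a multiple of 10'.

If n is a multiple of 10, then n is a multiple of lcm(10,7).


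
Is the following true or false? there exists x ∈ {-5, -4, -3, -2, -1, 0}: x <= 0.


Evaluate the predicate on each element: -5:T, -4:T, -3:T, -2:T, -1:T, 0:T.
Witness x = -5 satisfies the predicate.

T


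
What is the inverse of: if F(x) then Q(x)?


The inverse of (P → Q) is (¬P → ¬Q). It is equivalent to the converse, not to the original.
Here P = 'F(x)' and Q = 'Q(x)'.

If not (F(x)), then not (Q(x)).


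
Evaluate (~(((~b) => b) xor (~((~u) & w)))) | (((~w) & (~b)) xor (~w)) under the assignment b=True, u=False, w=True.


Substitute b=True, u=False, w=True:
… (earlier sub-steps elided)
(~u) & w = True & True = True
~((~u) & w) = False
((~b) => b) xor (~((~u) & w)) = True xor False = True
~(((~b) => b) xor (~((~u) & w))) = False
~w = False
~b = False
(~w) & (~b) = False & False = False
~w = False
((~w) & (~b)) xor (~w) = False xor False = False
(~(((~b) => b) xor (~((~u) & w)))) | (((~w) & (~b)) xor (~w)) = False | False = False

False


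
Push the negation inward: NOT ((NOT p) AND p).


De Morgan: the negation of a conjunction is the disjunction of the negations.
Distribute NOT across AND, flipping it to OR, and negate each literal.

p OR (NOT p)


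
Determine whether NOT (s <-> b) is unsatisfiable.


Truth table over {b, s}:
b | s | φ
---------
F | F | F
T | F | T
F | T | T
T | T | F
Satisfying assignment at row 2: b=T, s=F gives T.

No, it is not a contradiction.


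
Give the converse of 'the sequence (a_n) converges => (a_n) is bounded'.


The converse of (P → Q) is (Q → P). It is not in general equivalent to the original.
Here P = 'the sequence (a_n) converges' and Q = '(a_n) is bounded'.

If (a_n) is bounded, then the sequence (a_n) converges.


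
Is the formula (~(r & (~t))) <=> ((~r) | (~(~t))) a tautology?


Build the truth table over {r, t}:
r | t | φ
---------
False | False | True
True | False | True
False | True | True
True | True | True
Every row evaluates to true.

Yes, it is a tautology.


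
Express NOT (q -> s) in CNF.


Step 1: Rewrite q → s as ¬q ∨ s.
Step 2: Negate: ¬(¬q ∨ s) = q ∧ ¬s (De Morgan + double negation).

q AND (NOT s)


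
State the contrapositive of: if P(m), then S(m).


The contrapositive of (P → Q) is (¬Q → ¬P); it is logically equivalent to the original.
Here P = 'P(m)' and Q = 'S(m)'.

If not (S(m)), then not (P(m)).


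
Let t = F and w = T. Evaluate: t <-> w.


Biconditional is true when both operands have the same truth value.
Substitute: t=F, w=T.
F <-> T evaluates to F.

F


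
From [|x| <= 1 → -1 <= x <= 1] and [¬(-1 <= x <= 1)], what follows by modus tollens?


Modus tollens: from (P → Q) and ¬Q, infer ¬P.
Q = '-1 <= x <= 1' is denied; since P → Q, P must also fail.

Not (|x| <= 1).


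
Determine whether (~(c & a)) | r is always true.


Build the truth table over {a, c, r}:
a | c | r | φ
-------------
False | False | False | True
True | False | False | True
False | True | False | True
True | True | False | False
False | False | True | True
True | False | True | True
False | True | True | True
True | True | True | True
Counterexample at row 4: with a=True, c=True, r=False, the formula is False.

No, it is not a tautology.


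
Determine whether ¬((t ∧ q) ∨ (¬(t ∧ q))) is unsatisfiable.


Truth table over {q, t}:
q | t | φ
---------
F | F | F
T | F | F
F | T | F
T | T | F
Every row is false.

Yes, it is a contradiction.


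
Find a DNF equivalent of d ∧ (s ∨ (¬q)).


Step 1: Distribute ∧ over ∨: d ∧ (s ∨ (¬q)) = (d ∧ s) ∨ (d ∧ (¬q)).

(d ∧ s) ∨ (d ∧ (¬q))


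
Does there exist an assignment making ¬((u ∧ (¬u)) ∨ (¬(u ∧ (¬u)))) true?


Check all 2 assignments over {u}:
u | φ
-----
F | F
T | F
No assignment makes the formula true.

Unsatisfiable.


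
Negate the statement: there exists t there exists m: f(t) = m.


Negation flips each quantifier (∀↔∃) and negates the inner predicate.
¬(there exists t there exists m: φ) = for all t for all m: ¬φ.

for all t for all m: NOT(f(t) = m)


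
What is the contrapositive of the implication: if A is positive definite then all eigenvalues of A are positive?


The contrapositive of (P → Q) is (¬Q → ¬P); it is logically equivalent to the original.
Here P = 'A is positive definite' and Q = 'all eigenvalues of A are positive'.

If not (all eigenvalues of A are positive), then not (A is positive definite).


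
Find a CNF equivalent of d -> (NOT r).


Step 1: Rewrite d → (¬r) as ¬d ∨ (¬r).

(NOT d) OR (NOT r)


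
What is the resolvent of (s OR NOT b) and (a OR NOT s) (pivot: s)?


The clauses contain complementary literals s and NOTs.
Resolution eliminates this pair and disjoins the remaining literals (merging duplicates).

(NOT b OR a)


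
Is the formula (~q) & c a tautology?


Build the truth table over {c, q}:
c | q | φ
---------
False | False | False
True | False | True
False | True | False
True | True | False
Counterexample at row 1: with c=False, q=False, the formula is False.

No, it is not a tautology.


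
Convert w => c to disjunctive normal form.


Step 1: Rewrite w → c as ¬w ∨ c.

(~w) | c


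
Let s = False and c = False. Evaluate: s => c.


Implication is false only when antecedent is true and consequent is false.
Substitute: s=False, c=False.
False => False evaluates to True.

True


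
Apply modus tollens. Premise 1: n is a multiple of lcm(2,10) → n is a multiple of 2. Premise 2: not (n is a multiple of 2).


Modus tollens: from (P → Q) and ¬Q, infer ¬P.
Q = 'n is a multiple of 2' is denied; since P → Q, P must also fail.

Not (n is a multiple of lcm(2,10)).


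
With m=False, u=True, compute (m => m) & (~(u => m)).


Substitute m=False, u=True:
m => m = False => False = True
u => m = True => False = False
~(u => m) = True
(m => m) & (~(u => m)) = True & True = True

True


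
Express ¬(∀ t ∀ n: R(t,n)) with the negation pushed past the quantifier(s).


Negation flips each quantifier (∀↔∃) and negates the inner predicate.
¬(∀ t ∀ n: φ) = ∃ t ∃ n: ¬φ.

∃ t ∃ n: ¬(R(t,n))


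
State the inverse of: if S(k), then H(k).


The inverse of (P → Q) is (¬P → ¬Q). It is equivalent to the converse, not to the original.
Here P = 'S(k)' and Q = 'H(k)'.

If not (S(k)), then not (H(k)).


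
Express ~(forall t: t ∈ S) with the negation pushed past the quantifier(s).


¬(forall x: φ) = exists x: ¬φ, and ¬(exists x: φ) = forall x: ¬φ.
Apply to the universal statement.

exists t: ~(t ∈ S)


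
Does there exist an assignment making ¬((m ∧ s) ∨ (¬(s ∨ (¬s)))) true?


Search for a satisfying assignment over {m, s}.
Try m=F, s=F: the formula evaluates to T.
A satisfying assignment exists.

Satisfiable.


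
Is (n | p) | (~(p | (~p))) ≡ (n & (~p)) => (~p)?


Compare truth tables:
n | p | φ | ψ
-------------
False | False | False | True
True | False | True | True
False | True | True | True
True | True | True | True
They differ at row 1 (n=False, p=False): φ=False but ψ=True.

No, they are not logically equivalent.


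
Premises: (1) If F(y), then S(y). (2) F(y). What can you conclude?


Modus ponens: from (P → Q) and P, infer Q.
P = 'F(y)' is asserted, and P → Q holds, so Q follows.

S(y).


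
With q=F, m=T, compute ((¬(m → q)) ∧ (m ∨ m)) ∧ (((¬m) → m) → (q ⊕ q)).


Substitute q=F, m=T:
m → q = T → F = F
¬(m → q) = T
m ∨ m = T ∨ T = T
(¬(m → q)) ∧ (m ∨ m) = T ∧ T = T
¬m = F
(¬m) → m = F → T = T
q ⊕ q = F ⊕ F = F
((¬m) → m) → (q ⊕ q) = T → F = F
((¬(m → q)) ∧ (m ∨ m)) ∧ (((¬m) → m) → (q ⊕ q)) = T ∧ F = F

F


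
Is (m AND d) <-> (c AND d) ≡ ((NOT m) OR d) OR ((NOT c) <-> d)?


Compare truth tables:
c | d | m | φ | ψ
-----------------
F | F | F | T | T
T | F | F | T | T
F | T | F | T | T
T | T | F | F | T
F | F | T | T | F
T | F | T | T | T
F | T | T | F | T
T | T | T | T | T
They differ at row 4 (c=T, d=T, m=F): φ=F but ψ=T.

No, they are not logically equivalent.


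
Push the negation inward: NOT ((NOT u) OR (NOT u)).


De Morgan: the negation of a disjunction is the conjunction of the negations.
Distribute NOT across OR, flipping it to AND, and negate each literal.

u AND u


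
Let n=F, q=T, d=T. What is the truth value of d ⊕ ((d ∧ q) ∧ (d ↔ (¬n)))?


Substitute n=F, q=T, d=T:
d ∧ q = T ∧ T = T
¬n = T
d ↔ (¬n) = T ↔ T = T
(d ∧ q) ∧ (d ↔ (¬n)) = T ∧ T = T
d ⊕ ((d ∧ q) ∧ (d ↔ (¬n))) = T ⊕ T = F

F


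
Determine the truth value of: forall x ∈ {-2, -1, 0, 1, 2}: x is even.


Evaluate the predicate on each element: -2:True, -1:False, 0:True, 1:False, 2:True.
Counterexample x = -1 fails the predicate.

False


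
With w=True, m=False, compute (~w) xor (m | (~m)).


Substitute w=True, m=False:
~w = False
~m = True
m | (~m) = False | True = True
(~w) xor (m | (~m)) = False xor True = True

True


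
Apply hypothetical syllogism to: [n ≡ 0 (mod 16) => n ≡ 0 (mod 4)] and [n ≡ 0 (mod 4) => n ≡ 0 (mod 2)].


Hypothetical syllogism: from (P → Q) and (Q → R), infer (P → R).
Chain the two implications through the shared middle term 'n ≡ 0 (mod 4)'.

n ≡ 0 (mod 16) => n ≡ 0 (mod 2)


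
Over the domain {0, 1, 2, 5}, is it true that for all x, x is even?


Evaluate the predicate on each element: 0:T, 1:F, 2:T, 5:F.
Counterexample x = 1 fails the predicate.

F


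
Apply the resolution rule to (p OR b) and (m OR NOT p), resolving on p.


The clauses contain complementary literals p and NOTp.
Resolution eliminates this pair and disjoins the remaining literals (merging duplicates).

(b OR m)


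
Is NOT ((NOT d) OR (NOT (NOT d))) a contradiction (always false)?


Truth table over {d}:
d | φ
-----
F | F
T | F
Every row is false.

Yes, it is a contradiction.


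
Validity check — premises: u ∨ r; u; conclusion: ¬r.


This is affirming a disjunct (fallacy). There exist truth assignments where the premises are all true but the conclusion is false.

Invalid.


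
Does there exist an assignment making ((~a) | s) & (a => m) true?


Search for a satisfying assignment over {a, m, s}.
Try a=False, m=False, s=False: the formula evaluates to True.
A satisfying assignment exists.

Satisfiable.


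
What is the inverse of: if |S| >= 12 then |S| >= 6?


The inverse of (P → Q) is (¬P → ¬Q). It is equivalent to the converse, not to the original.
Here P = '|S| >= 12' and Q = '|S| >= 6'.

If not (|S| >= 12), then not (|S| >= 6).


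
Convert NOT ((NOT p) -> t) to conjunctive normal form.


Step 1: Rewrite (¬p) → t as ¬(¬p) ∨ t.
Step 2: Negate: ¬(¬(¬p) ∨ t) = (¬p) ∧ ¬t (De Morgan + double negation).

(NOT p) AND (NOT t)


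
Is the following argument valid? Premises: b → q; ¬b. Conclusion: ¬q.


This is denying the antecedent (fallacy). There exist truth assignments where the premises are all true but the conclusion is false.

Invalid.


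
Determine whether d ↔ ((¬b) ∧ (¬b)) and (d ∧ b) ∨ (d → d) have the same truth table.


Compare truth tables:
b | d | φ | ψ
-------------
F | F | F | T
T | F | T | T
F | T | T | T
T | T | F | T
They differ at row 1 (b=F, d=F): φ=F but ψ=T.

No, they are not logically equivalent.
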